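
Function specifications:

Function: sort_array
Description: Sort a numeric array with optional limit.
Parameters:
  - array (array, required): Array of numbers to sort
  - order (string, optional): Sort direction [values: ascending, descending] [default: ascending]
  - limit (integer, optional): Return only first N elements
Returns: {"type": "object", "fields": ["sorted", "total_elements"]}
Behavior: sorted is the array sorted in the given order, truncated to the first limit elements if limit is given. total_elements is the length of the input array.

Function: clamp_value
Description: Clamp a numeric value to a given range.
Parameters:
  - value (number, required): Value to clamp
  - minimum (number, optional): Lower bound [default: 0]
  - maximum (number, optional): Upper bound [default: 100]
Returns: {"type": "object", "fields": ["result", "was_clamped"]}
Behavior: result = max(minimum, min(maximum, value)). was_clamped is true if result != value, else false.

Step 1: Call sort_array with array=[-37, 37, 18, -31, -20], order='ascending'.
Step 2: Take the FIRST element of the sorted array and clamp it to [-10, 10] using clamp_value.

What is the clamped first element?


Step 1: sort_array(order=ascending)
  sorted: [-37, -31, -20, 18, 37]
  -> first element = -37
Step 2: clamp_value(value=-37, minimum=-10, maximum=10)
  result = max(-10, min(10, -37)) = max(-10, -37) = -10
  was_clamped = (-10 != -37) = true
  -> result = -10
-10


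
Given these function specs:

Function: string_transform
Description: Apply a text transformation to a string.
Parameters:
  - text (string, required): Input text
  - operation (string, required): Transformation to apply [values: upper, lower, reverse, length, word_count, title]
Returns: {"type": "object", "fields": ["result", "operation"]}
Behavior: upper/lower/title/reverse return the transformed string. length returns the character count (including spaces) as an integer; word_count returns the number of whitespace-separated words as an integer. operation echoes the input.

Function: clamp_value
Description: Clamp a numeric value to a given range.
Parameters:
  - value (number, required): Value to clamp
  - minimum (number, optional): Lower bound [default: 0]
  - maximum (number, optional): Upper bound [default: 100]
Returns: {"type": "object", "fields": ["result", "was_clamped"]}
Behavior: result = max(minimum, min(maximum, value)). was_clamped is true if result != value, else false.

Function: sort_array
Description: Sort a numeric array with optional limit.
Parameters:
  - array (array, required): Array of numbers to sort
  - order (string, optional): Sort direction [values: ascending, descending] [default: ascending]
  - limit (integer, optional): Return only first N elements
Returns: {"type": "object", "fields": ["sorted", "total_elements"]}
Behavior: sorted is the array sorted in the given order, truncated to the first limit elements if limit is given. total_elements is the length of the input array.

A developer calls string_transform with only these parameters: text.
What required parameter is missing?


Required parameters: text, operation
Provided: text
Missing: operation
operation


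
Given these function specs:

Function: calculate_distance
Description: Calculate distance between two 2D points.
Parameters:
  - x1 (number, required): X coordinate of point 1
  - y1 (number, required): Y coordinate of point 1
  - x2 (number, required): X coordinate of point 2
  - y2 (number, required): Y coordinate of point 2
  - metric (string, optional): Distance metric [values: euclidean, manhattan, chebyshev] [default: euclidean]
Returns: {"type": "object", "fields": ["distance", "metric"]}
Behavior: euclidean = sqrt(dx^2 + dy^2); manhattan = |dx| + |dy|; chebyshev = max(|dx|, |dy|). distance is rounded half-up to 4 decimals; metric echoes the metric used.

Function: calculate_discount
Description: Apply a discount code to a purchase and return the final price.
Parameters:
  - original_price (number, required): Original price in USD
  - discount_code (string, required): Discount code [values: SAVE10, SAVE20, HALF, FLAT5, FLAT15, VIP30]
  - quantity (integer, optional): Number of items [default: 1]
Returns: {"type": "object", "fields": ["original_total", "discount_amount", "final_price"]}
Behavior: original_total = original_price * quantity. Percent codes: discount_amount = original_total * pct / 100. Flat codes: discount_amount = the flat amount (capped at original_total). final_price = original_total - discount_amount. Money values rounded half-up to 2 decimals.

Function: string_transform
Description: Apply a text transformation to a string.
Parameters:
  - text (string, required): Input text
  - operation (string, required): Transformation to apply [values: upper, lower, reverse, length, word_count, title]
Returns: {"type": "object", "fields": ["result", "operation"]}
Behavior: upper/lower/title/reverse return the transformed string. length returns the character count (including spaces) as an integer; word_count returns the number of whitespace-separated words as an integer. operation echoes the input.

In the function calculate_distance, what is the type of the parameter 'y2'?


The calculate_distance spec declares:
  - y2 (number, required): Y coordinate of point 2
Type:
number


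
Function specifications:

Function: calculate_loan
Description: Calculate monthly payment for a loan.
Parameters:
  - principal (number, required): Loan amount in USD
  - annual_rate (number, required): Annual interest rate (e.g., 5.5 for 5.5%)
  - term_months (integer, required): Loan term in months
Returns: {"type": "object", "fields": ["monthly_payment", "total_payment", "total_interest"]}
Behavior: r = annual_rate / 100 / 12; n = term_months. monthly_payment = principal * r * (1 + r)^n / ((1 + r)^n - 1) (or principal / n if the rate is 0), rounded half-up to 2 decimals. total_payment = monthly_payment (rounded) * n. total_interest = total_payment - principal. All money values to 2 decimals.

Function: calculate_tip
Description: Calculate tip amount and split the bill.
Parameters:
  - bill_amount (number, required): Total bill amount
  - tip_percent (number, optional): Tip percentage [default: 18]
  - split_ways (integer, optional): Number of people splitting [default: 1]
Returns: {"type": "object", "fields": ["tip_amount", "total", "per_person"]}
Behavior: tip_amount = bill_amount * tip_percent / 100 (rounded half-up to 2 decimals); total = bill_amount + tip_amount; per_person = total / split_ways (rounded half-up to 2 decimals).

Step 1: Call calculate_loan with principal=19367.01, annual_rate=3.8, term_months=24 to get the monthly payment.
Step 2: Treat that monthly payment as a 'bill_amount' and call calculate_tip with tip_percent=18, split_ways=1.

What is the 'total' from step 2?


Step 1: calculate_loan(principal=19367.01, annual_rate=3.8, term_months=24)
  r = 3.8 / 100 / 12 = 0.003166666667 (keep full precision)
  (1 + r)^24 = 1.07883302
  monthly_payment = 19367.01 * 0.003166666667 * 1.07883302 / (1.07883302 - 1) = 839.287959 -> 839.29
  total_payment = 839.29 * 24 = 20142.96
  total_interest = 20142.96 - 19367.01 = 775.95
  -> monthly_payment = 839.29
Step 2: calculate_tip(bill_amount=839.29, tip_percent=18, split_ways=1)
  tip_amount = 839.29 * 18/100 = 151.0722 -> 151.07
  total = 839.29 + 151.07 = 990.36
  per_person = 990.36 / 1 = 990.36 -> 990.36
  -> total = 990.36
$990.36


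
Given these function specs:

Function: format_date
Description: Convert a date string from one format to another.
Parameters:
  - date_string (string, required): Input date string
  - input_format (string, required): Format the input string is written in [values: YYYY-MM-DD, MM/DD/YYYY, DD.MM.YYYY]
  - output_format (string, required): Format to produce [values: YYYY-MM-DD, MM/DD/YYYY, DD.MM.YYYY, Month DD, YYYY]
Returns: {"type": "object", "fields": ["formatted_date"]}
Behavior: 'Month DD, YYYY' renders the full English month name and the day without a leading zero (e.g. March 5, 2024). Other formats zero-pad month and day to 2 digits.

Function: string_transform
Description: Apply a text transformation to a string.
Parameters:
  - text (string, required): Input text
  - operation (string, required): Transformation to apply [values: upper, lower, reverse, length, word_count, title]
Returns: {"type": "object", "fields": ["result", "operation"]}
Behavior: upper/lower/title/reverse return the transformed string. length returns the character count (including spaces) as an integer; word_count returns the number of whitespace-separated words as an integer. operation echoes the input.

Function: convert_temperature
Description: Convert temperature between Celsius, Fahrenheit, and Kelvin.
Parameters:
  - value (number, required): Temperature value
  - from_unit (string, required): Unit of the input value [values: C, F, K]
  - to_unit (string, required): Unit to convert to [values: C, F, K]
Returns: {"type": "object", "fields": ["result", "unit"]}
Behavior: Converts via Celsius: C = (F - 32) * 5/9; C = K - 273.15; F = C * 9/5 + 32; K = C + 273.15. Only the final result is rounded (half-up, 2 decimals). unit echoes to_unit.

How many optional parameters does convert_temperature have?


Parameters of convert_temperature: value (required), from_unit (required), to_unit (required)
Optional count:
0


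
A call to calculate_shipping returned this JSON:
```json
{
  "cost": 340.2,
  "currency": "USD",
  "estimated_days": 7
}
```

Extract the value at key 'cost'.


340.2


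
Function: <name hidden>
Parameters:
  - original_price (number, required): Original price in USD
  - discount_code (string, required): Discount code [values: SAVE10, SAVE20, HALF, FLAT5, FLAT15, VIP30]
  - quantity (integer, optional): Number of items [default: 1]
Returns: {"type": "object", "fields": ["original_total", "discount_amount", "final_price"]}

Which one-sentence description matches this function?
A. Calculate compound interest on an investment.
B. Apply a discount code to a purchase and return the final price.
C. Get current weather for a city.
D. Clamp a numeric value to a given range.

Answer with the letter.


Parameters original_price, discount_code, quantity and return ["original_total", "discount_amount", "final_price"] fit: Apply a discount code to a purchase and return the final price.
B


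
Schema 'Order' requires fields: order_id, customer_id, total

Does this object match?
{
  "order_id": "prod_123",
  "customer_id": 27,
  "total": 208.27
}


Checking required fields... All present.
Valid - all required fields present


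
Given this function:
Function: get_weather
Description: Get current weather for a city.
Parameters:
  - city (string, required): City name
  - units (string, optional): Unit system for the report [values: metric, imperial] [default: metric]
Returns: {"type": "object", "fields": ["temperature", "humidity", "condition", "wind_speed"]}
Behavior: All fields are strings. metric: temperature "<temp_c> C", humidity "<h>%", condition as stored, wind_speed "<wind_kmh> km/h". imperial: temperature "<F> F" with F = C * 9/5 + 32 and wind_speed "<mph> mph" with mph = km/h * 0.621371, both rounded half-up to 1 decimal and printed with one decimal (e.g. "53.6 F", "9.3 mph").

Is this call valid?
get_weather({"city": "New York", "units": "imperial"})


Checking all required parameters present and types match... All valid.
Valid


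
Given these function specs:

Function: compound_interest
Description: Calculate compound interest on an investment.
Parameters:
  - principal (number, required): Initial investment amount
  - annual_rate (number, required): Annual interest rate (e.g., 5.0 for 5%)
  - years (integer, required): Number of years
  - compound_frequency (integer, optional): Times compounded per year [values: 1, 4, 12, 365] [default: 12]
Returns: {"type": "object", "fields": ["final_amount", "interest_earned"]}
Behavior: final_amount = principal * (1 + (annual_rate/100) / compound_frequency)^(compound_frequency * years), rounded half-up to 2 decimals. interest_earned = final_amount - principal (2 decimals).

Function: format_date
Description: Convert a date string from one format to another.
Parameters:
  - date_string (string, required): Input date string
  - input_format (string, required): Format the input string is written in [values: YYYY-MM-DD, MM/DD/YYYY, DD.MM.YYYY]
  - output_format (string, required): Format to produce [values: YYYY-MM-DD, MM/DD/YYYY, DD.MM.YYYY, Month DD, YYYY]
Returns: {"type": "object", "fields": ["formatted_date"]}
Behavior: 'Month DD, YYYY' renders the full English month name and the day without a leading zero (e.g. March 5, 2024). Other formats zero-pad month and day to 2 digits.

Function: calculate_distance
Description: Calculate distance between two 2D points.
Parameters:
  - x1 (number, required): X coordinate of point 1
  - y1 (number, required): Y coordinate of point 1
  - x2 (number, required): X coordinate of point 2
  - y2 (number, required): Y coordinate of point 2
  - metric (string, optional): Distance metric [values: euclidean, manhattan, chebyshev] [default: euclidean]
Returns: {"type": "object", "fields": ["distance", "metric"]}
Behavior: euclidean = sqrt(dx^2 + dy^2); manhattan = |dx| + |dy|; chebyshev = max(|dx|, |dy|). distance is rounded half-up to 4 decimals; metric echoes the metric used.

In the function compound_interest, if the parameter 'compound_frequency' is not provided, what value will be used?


The compound_interest spec declares:
  - compound_frequency (integer, optional): Times compounded per year [values: 1, 4, 12, 365] [default: 12]
Default:
12


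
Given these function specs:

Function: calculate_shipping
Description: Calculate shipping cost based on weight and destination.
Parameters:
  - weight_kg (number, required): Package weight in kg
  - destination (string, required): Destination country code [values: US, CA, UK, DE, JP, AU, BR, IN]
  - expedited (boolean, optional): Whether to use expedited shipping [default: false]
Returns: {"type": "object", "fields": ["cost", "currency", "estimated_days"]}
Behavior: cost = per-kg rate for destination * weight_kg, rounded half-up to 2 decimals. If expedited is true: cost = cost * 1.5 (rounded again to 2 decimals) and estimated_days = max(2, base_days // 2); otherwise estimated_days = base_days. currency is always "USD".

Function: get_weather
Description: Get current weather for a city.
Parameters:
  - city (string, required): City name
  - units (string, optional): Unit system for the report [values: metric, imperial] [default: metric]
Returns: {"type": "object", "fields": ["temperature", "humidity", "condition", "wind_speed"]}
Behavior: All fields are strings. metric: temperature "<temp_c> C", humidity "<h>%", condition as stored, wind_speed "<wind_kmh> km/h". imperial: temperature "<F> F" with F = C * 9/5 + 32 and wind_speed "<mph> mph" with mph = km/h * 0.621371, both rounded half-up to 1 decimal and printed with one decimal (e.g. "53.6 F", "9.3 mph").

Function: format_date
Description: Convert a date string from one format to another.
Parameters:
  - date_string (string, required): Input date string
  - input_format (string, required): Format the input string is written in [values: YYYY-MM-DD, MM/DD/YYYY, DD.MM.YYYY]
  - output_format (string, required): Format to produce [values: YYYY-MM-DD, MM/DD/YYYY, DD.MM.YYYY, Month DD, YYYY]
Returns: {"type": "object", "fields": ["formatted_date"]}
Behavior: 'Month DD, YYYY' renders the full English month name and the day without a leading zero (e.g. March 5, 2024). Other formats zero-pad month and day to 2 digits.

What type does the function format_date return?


The format_date spec declares Returns: {"type": "object", "fields": ["formatted_date"]}
Type:
object


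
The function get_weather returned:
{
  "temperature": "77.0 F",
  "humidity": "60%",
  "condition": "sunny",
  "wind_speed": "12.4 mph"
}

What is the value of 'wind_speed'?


12.4 mph


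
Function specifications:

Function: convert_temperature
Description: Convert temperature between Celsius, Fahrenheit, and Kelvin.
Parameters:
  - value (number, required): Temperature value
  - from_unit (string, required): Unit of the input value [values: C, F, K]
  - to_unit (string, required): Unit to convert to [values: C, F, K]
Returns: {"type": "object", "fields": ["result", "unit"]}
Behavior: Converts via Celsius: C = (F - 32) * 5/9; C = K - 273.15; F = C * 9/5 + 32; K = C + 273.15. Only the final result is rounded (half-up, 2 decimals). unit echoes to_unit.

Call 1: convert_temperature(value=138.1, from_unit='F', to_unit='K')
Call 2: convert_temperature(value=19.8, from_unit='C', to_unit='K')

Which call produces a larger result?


Call 1:
  To C: (138.1 - 32) * 5/9 = 58.944444
  To K: 58.944444 + 273.15 = 332.094444
  Round to 2 decimals: 332.09
  -> 332.09 K
Call 2:
  Input already in C: 19.8
  To K: 19.8 + 273.15 = 292.95
  Round to 2 decimals: 292.95
  -> 292.95 K
Call 1 (332.09 K)


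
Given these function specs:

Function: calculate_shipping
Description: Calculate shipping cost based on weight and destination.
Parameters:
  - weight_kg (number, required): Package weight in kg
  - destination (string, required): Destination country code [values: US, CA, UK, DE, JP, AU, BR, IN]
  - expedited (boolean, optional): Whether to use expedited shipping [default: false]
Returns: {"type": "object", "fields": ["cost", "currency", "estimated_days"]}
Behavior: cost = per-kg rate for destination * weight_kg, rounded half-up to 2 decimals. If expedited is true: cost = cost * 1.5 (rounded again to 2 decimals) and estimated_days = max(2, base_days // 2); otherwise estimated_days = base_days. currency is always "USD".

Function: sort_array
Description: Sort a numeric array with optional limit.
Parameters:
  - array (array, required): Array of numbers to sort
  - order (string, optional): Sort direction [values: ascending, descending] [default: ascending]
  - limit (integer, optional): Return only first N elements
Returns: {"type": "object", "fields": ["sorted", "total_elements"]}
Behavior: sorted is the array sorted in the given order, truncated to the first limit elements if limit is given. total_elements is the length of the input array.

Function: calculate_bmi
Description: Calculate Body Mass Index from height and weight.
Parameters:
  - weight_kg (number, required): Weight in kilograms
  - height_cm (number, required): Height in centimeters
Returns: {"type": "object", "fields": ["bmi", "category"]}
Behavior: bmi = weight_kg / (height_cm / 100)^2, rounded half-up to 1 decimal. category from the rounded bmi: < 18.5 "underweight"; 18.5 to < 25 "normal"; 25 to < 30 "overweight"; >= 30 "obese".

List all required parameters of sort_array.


Parameters of sort_array and their required/optional flag:
  array: required
  order: optional
  limit: optional
array


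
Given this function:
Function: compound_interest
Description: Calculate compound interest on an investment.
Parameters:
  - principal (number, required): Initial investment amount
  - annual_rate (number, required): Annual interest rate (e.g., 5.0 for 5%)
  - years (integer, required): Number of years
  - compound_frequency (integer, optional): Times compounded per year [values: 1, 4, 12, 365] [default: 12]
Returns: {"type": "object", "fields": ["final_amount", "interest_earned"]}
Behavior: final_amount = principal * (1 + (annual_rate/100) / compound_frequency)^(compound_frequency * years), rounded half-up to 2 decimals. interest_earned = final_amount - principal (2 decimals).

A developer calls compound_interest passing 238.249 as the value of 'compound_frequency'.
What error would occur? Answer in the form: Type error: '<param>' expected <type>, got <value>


Spec: 'compound_frequency' is declared as integer; 238.249 is a non-integer number.
Type error: 'compound_frequency' expected integer, got 238.249


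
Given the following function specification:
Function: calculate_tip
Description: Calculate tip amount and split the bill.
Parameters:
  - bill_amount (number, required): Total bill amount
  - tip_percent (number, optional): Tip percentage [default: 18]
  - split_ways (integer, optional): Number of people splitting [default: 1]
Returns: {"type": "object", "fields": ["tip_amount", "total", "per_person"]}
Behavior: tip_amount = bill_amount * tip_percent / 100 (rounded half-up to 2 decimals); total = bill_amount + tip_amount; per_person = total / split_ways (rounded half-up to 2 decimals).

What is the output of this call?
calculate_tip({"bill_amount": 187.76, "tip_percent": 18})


Defaults applied: split_ways=1
tip_amount = 187.76 * 18/100 = 33.7968 -> 33.80
total = 187.76 + 33.80 = 221.56
per_person = 221.56 / 1 = 221.56 -> 221.56
Output:
{"tip_amount": 33.8, "total": 221.56, "per_person": 221.56}


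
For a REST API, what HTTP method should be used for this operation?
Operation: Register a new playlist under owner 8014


GET = read, POST = create, PUT = update/replace, DELETE = remove
This operation is a create.
POST


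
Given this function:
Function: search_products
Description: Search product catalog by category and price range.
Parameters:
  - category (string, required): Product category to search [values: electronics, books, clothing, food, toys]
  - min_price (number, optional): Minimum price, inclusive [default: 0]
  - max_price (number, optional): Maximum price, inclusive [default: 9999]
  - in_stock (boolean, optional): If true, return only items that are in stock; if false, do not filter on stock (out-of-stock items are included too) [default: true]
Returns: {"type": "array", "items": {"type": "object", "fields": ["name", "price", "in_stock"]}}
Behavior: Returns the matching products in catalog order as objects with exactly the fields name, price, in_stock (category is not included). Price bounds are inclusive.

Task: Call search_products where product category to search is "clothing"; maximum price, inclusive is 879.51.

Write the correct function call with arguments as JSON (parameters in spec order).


Mapping each described value to its parameter name:
  'Product category to search' -> category = "clothing"
  'Maximum price, inclusive' -> max_price = 879.51
search_products({"category": "clothing", "max_price": 879.51})


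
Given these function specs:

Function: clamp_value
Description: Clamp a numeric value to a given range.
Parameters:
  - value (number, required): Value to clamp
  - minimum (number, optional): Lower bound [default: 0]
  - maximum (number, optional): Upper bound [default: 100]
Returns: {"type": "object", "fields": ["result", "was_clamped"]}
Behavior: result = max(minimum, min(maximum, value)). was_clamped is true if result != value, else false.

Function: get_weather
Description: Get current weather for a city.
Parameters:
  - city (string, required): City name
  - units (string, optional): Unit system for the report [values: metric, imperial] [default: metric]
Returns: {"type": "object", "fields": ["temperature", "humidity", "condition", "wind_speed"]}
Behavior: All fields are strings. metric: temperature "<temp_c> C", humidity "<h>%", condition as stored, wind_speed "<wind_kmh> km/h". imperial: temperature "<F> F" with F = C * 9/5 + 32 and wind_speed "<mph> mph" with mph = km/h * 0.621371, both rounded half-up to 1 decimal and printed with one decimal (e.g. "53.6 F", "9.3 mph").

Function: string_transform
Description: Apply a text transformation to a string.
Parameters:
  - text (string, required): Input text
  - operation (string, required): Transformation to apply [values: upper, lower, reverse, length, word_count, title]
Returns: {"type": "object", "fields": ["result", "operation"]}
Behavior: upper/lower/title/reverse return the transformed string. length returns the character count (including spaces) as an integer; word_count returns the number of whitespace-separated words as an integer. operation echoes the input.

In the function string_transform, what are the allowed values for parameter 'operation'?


The string_transform spec declares:
  - operation (string, required): Transformation to apply [values: upper, lower, reverse, length, word_count, title]
Allowed values:
upper, lower, reverse, length, word_count, title


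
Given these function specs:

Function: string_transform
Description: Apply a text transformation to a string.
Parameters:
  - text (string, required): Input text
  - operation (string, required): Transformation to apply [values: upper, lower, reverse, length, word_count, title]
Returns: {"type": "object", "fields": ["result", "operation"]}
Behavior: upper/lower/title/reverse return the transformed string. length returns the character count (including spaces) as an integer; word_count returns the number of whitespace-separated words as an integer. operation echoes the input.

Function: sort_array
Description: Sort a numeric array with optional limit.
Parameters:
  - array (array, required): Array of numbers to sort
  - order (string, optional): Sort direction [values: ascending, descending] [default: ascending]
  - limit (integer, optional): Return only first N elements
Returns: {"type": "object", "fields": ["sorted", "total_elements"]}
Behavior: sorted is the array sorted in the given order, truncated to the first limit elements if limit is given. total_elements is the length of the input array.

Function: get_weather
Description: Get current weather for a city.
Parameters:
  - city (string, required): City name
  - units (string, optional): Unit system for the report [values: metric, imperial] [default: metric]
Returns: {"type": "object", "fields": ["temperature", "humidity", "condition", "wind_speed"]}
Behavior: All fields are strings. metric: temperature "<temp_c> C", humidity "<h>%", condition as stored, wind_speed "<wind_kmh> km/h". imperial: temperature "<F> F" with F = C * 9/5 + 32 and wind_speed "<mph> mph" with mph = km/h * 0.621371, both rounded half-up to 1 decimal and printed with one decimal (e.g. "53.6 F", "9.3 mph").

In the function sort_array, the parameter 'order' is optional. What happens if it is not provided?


The sort_array spec declares:
  - order (string, optional): Sort direction [values: ascending, descending] [default: ascending]
It defaults to ascending


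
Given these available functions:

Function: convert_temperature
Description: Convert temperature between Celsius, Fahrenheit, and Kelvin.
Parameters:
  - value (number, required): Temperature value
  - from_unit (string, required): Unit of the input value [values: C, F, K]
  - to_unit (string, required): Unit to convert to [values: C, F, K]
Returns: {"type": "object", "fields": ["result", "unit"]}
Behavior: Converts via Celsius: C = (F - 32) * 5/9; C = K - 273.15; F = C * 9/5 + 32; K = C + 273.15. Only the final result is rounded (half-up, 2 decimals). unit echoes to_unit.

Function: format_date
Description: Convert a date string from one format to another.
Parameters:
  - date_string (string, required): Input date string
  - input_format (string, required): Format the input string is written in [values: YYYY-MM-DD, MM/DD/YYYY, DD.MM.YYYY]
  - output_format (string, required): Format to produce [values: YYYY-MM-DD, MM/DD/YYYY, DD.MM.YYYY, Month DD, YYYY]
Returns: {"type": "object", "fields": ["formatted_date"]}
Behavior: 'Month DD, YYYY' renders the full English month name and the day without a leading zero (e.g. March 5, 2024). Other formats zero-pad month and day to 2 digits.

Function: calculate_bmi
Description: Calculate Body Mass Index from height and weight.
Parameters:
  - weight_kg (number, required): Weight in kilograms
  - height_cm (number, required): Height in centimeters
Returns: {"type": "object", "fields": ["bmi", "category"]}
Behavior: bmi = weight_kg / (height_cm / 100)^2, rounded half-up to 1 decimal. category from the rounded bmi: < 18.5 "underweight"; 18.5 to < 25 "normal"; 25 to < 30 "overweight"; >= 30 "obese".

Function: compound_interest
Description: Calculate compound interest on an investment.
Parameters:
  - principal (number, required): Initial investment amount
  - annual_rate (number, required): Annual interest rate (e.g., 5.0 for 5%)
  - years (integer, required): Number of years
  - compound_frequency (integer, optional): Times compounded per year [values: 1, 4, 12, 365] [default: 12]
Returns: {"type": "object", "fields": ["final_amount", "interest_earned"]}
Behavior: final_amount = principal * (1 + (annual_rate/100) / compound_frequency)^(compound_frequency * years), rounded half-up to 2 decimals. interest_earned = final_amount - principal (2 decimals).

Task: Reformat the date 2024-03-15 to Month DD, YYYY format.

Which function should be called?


The task needs a function whose description is: Convert a date string from one format to another.
format_date


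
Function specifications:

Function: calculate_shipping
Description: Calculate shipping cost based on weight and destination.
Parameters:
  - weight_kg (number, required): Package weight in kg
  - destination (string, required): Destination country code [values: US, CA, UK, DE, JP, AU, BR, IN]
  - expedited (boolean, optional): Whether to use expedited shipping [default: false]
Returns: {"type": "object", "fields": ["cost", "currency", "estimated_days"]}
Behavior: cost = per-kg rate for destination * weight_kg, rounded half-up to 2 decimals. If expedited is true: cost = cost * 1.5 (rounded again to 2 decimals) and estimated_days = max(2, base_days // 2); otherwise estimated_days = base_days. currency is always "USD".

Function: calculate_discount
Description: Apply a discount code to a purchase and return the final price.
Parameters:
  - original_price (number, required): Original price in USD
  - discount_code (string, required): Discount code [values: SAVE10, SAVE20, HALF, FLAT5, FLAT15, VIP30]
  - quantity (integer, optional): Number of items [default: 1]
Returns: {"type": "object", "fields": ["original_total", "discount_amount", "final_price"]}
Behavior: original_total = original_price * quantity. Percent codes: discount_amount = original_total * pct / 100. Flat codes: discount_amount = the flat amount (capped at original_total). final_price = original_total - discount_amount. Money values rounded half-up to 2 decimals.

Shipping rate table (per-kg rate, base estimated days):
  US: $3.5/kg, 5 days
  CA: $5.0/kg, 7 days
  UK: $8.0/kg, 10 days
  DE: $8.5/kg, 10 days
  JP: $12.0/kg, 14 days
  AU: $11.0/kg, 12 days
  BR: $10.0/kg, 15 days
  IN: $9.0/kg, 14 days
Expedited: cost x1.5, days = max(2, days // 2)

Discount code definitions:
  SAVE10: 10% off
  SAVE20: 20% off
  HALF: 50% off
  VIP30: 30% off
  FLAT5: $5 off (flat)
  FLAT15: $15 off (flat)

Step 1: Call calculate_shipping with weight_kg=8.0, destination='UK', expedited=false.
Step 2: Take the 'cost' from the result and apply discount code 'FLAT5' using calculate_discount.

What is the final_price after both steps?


Step 1: calculate_shipping(weight_kg=8.0, destination=UK, expedited=false)
  Rate for UK: $8.0/kg, base 10 days
  cost = 8.0 * 8.0 = 64 -> 64.00
  expedited not set/false: estimated_days = 10
  -> cost = 64.00 USD
Step 2: calculate_discount(original_price=64.0, discount_code=FLAT5, quantity=1)
  original_total = 64.0 * 1 = 64.00
  FLAT5 = $5 flat: discount_amount = min(5.00, 64.00) = 5.00
  final_price = 64.00 - 5.00 = 59.00
  -> final_price = 59.00
$59.00


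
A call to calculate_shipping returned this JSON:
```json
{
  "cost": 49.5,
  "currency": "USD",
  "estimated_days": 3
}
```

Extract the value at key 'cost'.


49.5


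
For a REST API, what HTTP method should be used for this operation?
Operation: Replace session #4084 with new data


GET = read, POST = create, PUT = update/replace, DELETE = remove
This operation is an update/replace.
PUT


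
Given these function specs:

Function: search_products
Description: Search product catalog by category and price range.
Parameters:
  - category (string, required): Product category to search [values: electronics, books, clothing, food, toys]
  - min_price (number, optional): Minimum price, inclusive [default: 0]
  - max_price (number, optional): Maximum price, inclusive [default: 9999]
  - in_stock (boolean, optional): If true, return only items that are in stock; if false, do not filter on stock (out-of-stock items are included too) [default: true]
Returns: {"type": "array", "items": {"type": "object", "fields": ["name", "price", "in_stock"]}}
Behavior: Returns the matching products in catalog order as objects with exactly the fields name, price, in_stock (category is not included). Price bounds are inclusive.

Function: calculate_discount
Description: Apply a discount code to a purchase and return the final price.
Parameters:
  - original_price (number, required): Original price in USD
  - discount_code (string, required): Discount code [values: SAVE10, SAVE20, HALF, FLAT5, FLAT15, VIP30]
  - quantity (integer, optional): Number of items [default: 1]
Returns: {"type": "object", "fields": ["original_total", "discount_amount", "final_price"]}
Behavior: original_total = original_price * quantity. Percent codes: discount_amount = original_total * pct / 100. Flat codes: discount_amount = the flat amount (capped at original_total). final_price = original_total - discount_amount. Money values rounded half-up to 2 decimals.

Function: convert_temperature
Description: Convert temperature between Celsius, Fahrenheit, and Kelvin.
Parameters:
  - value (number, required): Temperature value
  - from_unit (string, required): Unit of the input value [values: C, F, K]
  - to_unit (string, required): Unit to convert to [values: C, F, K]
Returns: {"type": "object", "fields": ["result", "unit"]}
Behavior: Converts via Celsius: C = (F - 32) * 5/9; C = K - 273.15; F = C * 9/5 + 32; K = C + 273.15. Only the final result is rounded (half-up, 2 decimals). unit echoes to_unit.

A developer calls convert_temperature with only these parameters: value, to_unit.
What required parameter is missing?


Required parameters: value, from_unit, to_unit
Provided: value, to_unit
Missing: from_unit
from_unit


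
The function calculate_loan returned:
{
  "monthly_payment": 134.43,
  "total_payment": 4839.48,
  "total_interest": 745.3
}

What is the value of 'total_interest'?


745.3


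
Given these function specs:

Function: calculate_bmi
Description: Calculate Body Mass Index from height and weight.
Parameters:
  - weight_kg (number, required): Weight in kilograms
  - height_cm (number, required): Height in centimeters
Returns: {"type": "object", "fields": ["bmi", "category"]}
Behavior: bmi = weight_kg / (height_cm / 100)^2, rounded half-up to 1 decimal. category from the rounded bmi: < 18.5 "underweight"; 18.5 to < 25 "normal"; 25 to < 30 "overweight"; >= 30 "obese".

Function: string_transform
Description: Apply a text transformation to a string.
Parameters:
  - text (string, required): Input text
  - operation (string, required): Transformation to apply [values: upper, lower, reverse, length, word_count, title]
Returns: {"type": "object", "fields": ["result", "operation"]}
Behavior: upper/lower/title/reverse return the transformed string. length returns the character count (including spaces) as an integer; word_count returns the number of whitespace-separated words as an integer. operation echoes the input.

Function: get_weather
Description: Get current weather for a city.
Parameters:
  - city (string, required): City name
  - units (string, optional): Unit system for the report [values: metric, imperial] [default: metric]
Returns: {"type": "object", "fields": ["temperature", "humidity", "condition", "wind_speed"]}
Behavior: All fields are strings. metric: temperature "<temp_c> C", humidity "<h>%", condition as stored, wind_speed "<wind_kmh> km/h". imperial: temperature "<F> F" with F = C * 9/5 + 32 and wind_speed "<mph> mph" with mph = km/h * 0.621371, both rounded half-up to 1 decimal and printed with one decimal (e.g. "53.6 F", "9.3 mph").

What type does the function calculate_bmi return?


The calculate_bmi spec declares Returns: {"type": "object", "fields": ["bmi", "category"]}
Type:
object


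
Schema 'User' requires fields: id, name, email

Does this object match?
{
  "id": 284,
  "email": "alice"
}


Checking required fields...
Missing: name
Invalid - missing required field 'name'


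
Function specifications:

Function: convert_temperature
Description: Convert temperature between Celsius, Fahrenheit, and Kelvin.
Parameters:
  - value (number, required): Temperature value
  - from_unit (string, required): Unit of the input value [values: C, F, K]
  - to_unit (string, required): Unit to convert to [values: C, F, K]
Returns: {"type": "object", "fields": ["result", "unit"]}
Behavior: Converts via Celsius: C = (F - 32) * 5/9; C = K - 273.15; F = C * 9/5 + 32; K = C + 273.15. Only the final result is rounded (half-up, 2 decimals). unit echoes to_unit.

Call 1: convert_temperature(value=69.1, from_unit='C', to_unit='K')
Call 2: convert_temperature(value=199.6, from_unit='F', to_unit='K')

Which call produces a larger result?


Call 1:
  Input already in C: 69.1
  To K: 69.1 + 273.15 = 342.25
  Round to 2 decimals: 342.25
  -> 342.25 K
Call 2:
  To C: (199.6 - 32) * 5/9 = 93.111111
  To K: 93.111111 + 273.15 = 366.261111
  Round to 2 decimals: 366.26
  -> 366.26 K
Call 2 (366.26 K)


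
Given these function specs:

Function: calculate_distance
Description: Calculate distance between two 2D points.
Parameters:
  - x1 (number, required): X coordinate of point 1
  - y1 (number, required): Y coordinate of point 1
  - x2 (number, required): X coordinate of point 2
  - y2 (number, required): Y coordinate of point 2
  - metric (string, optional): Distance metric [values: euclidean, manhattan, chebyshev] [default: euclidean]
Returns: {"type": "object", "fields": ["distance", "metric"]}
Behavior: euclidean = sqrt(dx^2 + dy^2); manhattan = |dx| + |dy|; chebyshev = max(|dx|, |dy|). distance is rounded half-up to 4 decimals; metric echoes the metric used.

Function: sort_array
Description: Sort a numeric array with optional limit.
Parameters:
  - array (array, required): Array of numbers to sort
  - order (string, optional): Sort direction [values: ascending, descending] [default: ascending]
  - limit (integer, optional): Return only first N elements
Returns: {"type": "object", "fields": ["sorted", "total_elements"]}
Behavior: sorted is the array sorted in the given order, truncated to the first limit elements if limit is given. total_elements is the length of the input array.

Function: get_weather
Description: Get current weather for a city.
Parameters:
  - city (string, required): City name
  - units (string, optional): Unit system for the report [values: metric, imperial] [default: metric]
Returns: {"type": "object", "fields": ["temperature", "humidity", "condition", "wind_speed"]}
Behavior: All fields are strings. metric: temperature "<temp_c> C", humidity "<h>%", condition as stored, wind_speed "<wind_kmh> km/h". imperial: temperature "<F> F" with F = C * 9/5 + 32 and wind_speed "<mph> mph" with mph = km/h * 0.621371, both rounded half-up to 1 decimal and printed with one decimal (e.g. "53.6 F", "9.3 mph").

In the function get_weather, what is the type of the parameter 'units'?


The get_weather spec declares:
  - units (string, optional): Unit system for the report [values: metric, imperial] [default: metric]
Type:
string


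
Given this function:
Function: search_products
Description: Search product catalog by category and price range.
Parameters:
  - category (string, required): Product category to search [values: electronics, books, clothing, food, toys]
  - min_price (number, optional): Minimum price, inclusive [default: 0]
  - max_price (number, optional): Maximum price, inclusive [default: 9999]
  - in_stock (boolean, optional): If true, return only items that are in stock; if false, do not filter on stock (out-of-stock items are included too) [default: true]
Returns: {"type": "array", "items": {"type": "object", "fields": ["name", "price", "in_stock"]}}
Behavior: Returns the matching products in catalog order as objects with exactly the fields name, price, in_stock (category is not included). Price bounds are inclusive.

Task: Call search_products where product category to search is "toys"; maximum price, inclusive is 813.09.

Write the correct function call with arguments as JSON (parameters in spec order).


Mapping each described value to its parameter name:
  'Product category to search' -> category = "toys"
  'Maximum price, inclusive' -> max_price = 813.09
search_products({"category": "toys", "max_price": 813.09})
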